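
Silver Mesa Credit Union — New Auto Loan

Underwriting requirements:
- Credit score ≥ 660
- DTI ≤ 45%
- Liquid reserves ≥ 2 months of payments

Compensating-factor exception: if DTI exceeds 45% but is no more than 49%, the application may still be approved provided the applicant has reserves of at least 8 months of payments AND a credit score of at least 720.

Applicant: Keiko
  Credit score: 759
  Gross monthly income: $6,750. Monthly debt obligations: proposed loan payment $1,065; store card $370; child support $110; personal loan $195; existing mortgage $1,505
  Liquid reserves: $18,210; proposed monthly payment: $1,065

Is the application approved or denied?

Credit score 759 ≥ 660 (meets base)
Total debts = (1,065 + 370 + 110 + 195 + 1,505) = 3,245. DTI: 3,245 ÷ 6,750 = 48.1%, over the 45% base limit.
Reserves = 18,210/1,065 = 17.1 months ≥ 2
48.1% falls in the override range (45%–49%), so the compensating-factor test applies.
Override check — reserves: 17.1 mo (ok); score: 759 (ok).
Both override conditions satisfied; DTI exception granted.

Approved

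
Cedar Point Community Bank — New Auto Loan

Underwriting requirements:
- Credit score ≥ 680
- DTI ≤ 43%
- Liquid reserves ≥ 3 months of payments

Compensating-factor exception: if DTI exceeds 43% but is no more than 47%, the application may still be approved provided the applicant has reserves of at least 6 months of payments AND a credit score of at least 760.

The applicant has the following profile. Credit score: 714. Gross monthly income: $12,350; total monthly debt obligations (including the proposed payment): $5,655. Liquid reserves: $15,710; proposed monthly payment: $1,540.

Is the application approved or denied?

Credit score 714 ≥ 680 (meets base)
DTI = 5,655/12,350 = 45.8% > 43% — standard DTI limit exceeded.
Reserves: 15,710 ÷ 1,540 = 10.2 months (meets 3-month minimum)
DTI 45.8% is within the 43%–47% exception band; checking compensating factors.
Override check — reserves: 10.2 mo (ok); score: 714 (below 760).
Override conditions not both satisfied; exception does not apply.

Denied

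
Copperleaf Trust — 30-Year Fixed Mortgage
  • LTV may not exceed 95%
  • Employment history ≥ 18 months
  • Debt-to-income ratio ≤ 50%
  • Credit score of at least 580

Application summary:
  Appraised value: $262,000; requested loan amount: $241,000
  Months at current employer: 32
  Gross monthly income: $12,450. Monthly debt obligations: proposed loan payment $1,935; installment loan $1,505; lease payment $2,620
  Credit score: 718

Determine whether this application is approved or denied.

Approved

Loan-to-value = 241,000/262,000 = 92% — pass (95% max)
Employment 32 ≥ 18 months
Total monthly debts = (1,935 + 1,505 + 2,620) = 6,060. DTI = 6,060/12,450 = 48.7% ≤ 50%
Credit score 718 ≥ 580 (meets)
All criteria satisfied.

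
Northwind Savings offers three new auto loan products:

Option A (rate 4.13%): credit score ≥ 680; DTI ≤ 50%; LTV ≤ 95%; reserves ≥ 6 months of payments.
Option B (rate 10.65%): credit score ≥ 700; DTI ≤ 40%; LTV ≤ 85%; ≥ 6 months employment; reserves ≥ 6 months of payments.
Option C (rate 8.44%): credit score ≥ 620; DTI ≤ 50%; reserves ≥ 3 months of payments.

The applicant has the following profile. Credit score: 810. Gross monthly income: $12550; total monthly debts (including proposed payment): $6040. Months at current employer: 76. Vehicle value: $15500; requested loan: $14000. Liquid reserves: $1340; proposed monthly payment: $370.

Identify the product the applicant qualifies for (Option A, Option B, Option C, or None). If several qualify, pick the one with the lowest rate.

Option C

DTI = 6,040/12,550 = 48.1%.
LTV = 14,000/15,500 = 90.3%.
Reserves = 1,340/370 = 3.6 months.
Option A: score 810 ≥ 680; DTI 48.1% ≤ 50%; LTV 90.3% ≤ 95%; reserves 3.6 < 6 mo → does not qualify.
Option B: score 810 ≥ 700; DTI 48.1% > 40%; LTV 90.3% > 85%; employment 76 ≥ 6 mo; reserves 3.6 < 6 mo → does not qualify.
Option C: score 810 ≥ 620; DTI 48.1% ≤ 50%; reserves 3.6 ≥ 3 mo → qualifies.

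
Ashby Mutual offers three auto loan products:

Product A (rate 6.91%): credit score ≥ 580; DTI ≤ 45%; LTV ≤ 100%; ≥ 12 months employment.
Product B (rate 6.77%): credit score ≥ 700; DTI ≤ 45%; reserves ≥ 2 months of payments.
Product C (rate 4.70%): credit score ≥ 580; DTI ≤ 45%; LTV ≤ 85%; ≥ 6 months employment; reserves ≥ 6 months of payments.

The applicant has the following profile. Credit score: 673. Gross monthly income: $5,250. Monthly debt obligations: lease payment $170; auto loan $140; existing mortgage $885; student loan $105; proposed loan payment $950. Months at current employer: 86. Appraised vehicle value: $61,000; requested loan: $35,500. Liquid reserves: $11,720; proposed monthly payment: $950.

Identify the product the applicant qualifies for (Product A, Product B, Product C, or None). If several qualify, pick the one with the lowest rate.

Total debts = (170 + 140 + 885 + 105 + 950) = 2,250; DTI = 2,250/5,250 = 42.9%.
LTV = 35,500/61,000 = 58.2%.
Reserves = 11,720/950 = 12.3 months.
Product A: score 673 ≥ 580; DTI 42.9% ≤ 45%; LTV 58.2% ≤ 100%; employment 86 ≥ 12 mo → qualifies.
Product B: score 673 < 700; DTI 42.9% ≤ 45%; reserves 12.3 ≥ 2 mo → does not qualify.
Product C: score 673 ≥ 580; DTI 42.9% ≤ 45%; LTV 58.2% ≤ 85%; employment 86 ≥ 6 mo; reserves 12.3 ≥ 6 mo → qualifies.
Qualifying: Product A, Product C. Lowest rate is 4.70% → Product C.

Product C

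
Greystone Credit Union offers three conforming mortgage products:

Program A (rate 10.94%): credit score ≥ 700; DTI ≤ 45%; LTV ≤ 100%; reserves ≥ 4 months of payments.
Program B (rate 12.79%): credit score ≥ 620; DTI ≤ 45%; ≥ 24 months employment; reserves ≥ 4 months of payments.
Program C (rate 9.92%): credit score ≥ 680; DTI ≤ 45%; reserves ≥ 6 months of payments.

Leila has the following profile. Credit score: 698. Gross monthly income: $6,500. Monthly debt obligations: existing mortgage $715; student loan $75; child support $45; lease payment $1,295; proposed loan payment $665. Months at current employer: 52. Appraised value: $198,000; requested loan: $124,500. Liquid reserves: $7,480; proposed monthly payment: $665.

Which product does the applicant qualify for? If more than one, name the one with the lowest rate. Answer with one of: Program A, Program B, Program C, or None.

Program C

Total debts = (715 + 75 + 45 + 1,295 + 665) = 2,795; DTI = 2,795/6,500 = 43%.
LTV = 124,500/198,000 = 62.9%.
Reserves = 7,480/665 = 11.2 months.
Program A: score 698 < 700; DTI 43% ≤ 45%; LTV 62.9% ≤ 100%; reserves 11.2 ≥ 4 mo → does not qualify.
Program B: score 698 ≥ 620; DTI 43% ≤ 45%; employment 52 ≥ 24 mo; reserves 11.2 ≥ 4 mo → qualifies.
Program C: score 698 ≥ 680; DTI 43% ≤ 45%; reserves 11.2 ≥ 6 mo → qualifies.
Qualifying: Program B, Program C. Lowest rate is 9.92% → Program C.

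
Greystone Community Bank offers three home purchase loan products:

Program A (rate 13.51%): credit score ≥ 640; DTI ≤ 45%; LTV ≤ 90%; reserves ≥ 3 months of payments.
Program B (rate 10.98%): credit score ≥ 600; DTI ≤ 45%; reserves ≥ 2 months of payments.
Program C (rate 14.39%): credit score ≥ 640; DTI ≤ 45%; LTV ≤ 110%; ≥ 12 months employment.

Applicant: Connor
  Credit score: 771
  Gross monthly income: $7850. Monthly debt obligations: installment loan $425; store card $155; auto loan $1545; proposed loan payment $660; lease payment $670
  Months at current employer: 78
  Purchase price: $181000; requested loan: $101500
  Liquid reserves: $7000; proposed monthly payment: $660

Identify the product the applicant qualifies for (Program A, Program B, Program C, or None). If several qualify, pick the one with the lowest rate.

Program B

Total debts = (425 + 155 + 1,545 + 660 + 670) = 3,455; DTI = 3,455/7,850 = 44%.
LTV = 101,500/181,000 = 56.1%.
Reserves = 7,000/660 = 10.6 months.
Program A: score 771 ≥ 640; DTI 44% ≤ 45%; LTV 56.1% ≤ 90%; reserves 10.6 ≥ 3 mo → qualifies.
Program B: score 771 ≥ 600; DTI 44% ≤ 45%; reserves 10.6 ≥ 2 mo → qualifies.
Program C: score 771 ≥ 640; DTI 44% ≤ 45%; LTV 56.1% ≤ 110%; employment 78 ≥ 12 mo → qualifies.
Qualifying: Program A, Program B, Program C. Lowest rate is 10.98% → Program B.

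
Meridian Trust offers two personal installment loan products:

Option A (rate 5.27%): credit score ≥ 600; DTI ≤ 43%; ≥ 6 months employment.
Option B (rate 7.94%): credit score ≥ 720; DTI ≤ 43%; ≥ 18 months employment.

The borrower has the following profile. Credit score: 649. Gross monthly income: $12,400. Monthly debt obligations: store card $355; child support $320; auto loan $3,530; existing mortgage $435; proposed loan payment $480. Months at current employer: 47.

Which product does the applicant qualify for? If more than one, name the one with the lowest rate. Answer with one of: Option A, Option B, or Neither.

Total debts = (355 + 320 + 3,530 + 435 + 480) = 5,120; DTI = 5,120/12,400 = 41.3%.
Option A: score 649 ≥ 600; DTI 41.3% ≤ 43%; employment 47 ≥ 6 mo → qualifies.
Option B: score 649 < 720; DTI 41.3% ≤ 43%; employment 47 ≥ 18 mo → does not qualify.

Option A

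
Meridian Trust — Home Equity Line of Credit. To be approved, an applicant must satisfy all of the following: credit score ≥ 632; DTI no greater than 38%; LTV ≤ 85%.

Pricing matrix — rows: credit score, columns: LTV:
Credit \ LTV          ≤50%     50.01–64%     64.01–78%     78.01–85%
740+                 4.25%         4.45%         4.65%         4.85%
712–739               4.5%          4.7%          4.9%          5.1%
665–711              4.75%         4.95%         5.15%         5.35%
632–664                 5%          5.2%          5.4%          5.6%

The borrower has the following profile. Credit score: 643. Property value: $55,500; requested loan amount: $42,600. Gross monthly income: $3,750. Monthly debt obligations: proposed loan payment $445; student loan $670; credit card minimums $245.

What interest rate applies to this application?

5.4%

Credit score 643 ≥ 632; Total monthly debts = (445 + 670 + 245) = 1,360. Debt-to-income = 1,360/3,750 = 36.3% — meets 38% limit
LTV = 42,600/55,500 = 76.8% ≤ 85%
Score 643 is in the 632–664 band; LTV 76.8% is in the 64.01–78% band → 5.4%.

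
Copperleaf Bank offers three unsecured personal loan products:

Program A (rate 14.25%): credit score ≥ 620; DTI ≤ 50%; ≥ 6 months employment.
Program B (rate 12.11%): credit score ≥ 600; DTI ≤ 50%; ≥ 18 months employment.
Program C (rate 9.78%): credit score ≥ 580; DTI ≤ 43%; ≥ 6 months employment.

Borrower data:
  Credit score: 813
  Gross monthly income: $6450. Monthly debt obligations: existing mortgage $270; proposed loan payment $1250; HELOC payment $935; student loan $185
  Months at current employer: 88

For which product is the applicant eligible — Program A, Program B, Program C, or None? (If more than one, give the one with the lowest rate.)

Program C

Total debts = (270 + 1,250 + 935 + 185) = 2,640; DTI = 2,640/6,450 = 40.9%.
Program A: score 813 ≥ 620; DTI 40.9% ≤ 50%; employment 88 ≥ 6 mo → qualifies.
Program B: score 813 ≥ 600; DTI 40.9% ≤ 50%; employment 88 ≥ 18 mo → qualifies.
Program C: score 813 ≥ 580; DTI 40.9% ≤ 43%; employment 88 ≥ 6 mo → qualifies.
Qualifying: Program A, Program B, Program C. Lowest rate is 9.78% → Program C.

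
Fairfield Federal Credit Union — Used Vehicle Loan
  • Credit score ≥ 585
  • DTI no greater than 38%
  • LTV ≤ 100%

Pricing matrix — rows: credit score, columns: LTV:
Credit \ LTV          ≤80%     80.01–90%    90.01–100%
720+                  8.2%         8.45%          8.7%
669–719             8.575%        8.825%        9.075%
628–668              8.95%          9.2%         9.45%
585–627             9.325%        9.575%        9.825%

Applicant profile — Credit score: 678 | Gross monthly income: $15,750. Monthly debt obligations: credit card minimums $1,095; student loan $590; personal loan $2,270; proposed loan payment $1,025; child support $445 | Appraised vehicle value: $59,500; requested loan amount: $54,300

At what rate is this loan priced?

9.075%

Credit score 678 ≥ 585; Total monthly debts = (1,095 + 590 + 2,270 + 1,025 + 445) = 5,425. DTI: 5,425 ÷ 15,750 = 34.4%, within the 38% cap
LTV = 54,300/59,500 = 91.3% ≤ 100%
Score 678 is in the 669–719 band; LTV 91.3% is in the 90.01–100% band → 9.075%.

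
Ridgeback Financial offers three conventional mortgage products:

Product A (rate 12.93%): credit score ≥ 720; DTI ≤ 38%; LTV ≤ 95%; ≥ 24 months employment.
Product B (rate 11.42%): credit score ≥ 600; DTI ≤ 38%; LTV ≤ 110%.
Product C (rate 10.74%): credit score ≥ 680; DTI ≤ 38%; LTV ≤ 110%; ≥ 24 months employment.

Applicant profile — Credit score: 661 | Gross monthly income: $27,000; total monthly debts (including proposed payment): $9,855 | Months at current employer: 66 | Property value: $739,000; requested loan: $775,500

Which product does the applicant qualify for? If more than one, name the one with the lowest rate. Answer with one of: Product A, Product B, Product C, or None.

DTI = 9,855/27,000 = 36.5%.
LTV = 775,500/739,000 = 104.9%.
Product A: score 661 < 720; DTI 36.5% ≤ 38%; LTV 104.9% > 95%; employment 66 ≥ 24 mo → does not qualify.
Product B: score 661 ≥ 600; DTI 36.5% ≤ 38%; LTV 104.9% ≤ 110% → qualifies.
Product C: score 661 < 680; DTI 36.5% ≤ 38%; LTV 104.9% ≤ 110%; employment 66 ≥ 24 mo → does not qualify.

Product B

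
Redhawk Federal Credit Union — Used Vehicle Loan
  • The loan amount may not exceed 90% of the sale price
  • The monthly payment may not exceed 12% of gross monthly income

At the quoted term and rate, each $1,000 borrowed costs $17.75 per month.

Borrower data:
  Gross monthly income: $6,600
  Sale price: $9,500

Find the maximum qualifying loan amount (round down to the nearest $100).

Payment cap: 12% × $6,600 = $792/month.
At $17.75 per $1,000, that supports 792/17.75 × 1,000 ≈ $44,619 → $44,600.
LTV cap: 90% × $9,500 = $8,550 → $8,500.
Binding constraint: loan-to-value.

$8,500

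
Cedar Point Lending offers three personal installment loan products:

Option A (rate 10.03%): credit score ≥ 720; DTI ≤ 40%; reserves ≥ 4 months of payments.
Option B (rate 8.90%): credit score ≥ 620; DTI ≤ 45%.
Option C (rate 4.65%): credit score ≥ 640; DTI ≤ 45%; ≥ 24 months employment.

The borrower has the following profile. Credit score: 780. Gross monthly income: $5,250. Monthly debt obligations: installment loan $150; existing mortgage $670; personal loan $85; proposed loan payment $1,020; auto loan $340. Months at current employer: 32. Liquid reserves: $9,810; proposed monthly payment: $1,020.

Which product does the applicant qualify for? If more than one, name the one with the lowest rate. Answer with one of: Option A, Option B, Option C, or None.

Option C

Total debts = (150 + 670 + 85 + 1,020 + 340) = 2,265; DTI = 2,265/5,250 = 43.1%.
Reserves = 9,810/1,020 = 9.6 months.
Option A: score 780 ≥ 720; DTI 43.1% > 40%; reserves 9.6 ≥ 4 mo → does not qualify.
Option B: score 780 ≥ 620; DTI 43.1% ≤ 45% → qualifies.
Option C: score 780 ≥ 640; DTI 43.1% ≤ 45%; employment 32 ≥ 24 mo → qualifies.
Qualifying: Option B, Option C. Lowest rate is 4.65% → Option C.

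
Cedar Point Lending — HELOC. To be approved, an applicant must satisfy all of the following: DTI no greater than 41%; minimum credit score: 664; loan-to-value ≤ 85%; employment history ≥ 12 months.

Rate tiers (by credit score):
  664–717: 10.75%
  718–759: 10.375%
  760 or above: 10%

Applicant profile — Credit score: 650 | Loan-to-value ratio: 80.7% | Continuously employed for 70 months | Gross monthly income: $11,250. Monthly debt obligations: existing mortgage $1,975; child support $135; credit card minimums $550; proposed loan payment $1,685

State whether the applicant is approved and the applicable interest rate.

Credit score 650 < 664 (below minimum)
LTV 80.7% — within 85%
Employment 70 ≥ 12 months
Total monthly debts = (1,975 + 135 + 550 + 1,685) = 4,345. DTI: 4,345 ÷ 11,250 = 38.6%, within the 41% cap
Not all requirements met → denied.

Denied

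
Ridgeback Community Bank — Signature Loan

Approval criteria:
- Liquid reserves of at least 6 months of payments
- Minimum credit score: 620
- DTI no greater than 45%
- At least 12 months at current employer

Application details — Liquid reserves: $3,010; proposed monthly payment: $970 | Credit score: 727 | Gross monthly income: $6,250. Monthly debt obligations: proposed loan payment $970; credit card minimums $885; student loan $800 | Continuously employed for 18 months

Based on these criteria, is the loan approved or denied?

Liquid reserves cover 3,010/970 = 3.1 months — < 6 required
Credit score 727 ≥ 620 (meets)
Total monthly debts = (970 + 885 + 800) = 2,655. DTI: 2,655 ÷ 6,250 = 42.5%, within the 45% cap
Employment 18 ≥ 12 months
Fails on reserves.

Denied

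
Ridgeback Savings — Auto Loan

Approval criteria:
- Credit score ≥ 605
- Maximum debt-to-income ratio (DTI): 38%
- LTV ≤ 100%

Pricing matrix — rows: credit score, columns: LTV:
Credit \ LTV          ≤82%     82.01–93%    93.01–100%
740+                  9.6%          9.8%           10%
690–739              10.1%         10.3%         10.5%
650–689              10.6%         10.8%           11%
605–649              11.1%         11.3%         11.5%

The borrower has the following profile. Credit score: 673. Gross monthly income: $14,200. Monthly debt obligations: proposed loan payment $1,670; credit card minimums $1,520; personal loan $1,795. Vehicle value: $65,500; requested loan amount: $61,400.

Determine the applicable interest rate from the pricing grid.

11%

Credit score 673 ≥ 605; Total monthly debts = (1,670 + 1,520 + 1,795) = 4,985. DTI: 4,985 ÷ 14,200 = 35.1%, within the 38% cap
LTV: 61,400 ÷ 65,500 = 93.7%, within 100% cap
Credit 673 → row 650–689; LTV 93.7% → column 93.01–100%. Grid cell → 11%.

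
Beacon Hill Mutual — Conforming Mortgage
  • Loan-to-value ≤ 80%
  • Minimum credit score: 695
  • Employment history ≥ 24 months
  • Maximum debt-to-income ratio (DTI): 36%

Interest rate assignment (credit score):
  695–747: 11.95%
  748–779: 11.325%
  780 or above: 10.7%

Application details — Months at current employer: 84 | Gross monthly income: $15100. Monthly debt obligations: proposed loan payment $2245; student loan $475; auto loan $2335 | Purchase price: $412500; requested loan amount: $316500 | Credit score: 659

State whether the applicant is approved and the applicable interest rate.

Denied

Credit score 659 < 695 (below minimum)
Total monthly debts = (2,245 + 475 + 2,335) = 5,055. DTI: 5,055 ÷ 15,100 = 33.5%, within the 36% cap
Loan-to-value = 316,500/412,500 = 76.7% — pass (80% max)
Employment 84 ≥ 24 months
Not all requirements met → denied.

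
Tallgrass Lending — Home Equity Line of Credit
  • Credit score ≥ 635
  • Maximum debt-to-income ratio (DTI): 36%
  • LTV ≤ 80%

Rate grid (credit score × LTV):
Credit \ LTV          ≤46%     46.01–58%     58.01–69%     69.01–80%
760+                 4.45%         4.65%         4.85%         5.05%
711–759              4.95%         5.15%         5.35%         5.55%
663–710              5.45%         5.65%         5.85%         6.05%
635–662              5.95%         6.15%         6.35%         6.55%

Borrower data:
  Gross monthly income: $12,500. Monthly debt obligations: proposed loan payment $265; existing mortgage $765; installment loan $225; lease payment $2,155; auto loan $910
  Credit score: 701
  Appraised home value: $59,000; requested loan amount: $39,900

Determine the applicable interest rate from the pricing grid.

5.85%

Credit score 701 ≥ 635; Total monthly debts = (265 + 765 + 225 + 2,155 + 910) = 4,320. DTI: 4,320 ÷ 12,500 = 34.6%, within the 36% cap
LTV = 39,900/59,000 = 67.6% ≤ 80%
Score 701 is in the 663–710 band; LTV 67.6% is in the 58.01–69% band → 5.85%.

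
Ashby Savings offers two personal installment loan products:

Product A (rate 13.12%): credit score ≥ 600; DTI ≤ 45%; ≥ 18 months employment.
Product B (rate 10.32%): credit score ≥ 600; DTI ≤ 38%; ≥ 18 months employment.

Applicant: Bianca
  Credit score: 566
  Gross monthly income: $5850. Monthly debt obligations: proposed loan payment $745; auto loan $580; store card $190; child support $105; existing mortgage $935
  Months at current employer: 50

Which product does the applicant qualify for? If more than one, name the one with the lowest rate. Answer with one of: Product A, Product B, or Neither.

Total debts = (745 + 580 + 190 + 105 + 935) = 2,555; DTI = 2,555/5,850 = 43.7%.
Product A: score 566 < 600; DTI 43.7% ≤ 45%; employment 50 ≥ 18 mo → does not qualify.
Product B: score 566 < 600; DTI 43.7% > 38%; employment 50 ≥ 18 mo → does not qualify.

Neither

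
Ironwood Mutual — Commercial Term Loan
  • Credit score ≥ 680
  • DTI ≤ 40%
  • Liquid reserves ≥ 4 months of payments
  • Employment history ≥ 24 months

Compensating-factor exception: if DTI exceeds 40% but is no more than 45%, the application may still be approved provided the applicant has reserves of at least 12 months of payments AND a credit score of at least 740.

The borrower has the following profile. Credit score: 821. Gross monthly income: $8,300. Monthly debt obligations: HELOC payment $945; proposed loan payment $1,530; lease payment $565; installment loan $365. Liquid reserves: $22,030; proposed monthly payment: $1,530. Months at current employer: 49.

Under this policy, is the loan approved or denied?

Approved

Credit score 821 ≥ 680 (meets base)
Total debts = (945 + 1,530 + 565 + 365) = 3,405. DTI: 3,405 ÷ 8,300 = 41%, over the 40% base limit.
Reserves = 22,030/1,530 = 14.4 months ≥ 4
Employment 49 ≥ 24 months
DTI 41% is within the 40%–45% exception band; checking compensating factors.
Reserves 14.4 ≥ 12 months; credit score 821 ≥ 740.
Both compensating conditions met → exception applies.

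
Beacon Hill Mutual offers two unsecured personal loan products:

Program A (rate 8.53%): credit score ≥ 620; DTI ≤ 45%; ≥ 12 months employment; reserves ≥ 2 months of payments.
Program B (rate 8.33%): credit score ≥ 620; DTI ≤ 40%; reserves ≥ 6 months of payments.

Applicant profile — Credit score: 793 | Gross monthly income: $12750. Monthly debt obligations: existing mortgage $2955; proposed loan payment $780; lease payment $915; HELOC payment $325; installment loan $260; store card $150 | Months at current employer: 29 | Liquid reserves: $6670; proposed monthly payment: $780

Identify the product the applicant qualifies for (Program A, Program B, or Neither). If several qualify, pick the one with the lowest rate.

Total debts = (2,955 + 780 + 915 + 325 + 260 + 150) = 5,385; DTI = 5,385/12,750 = 42.2%.
Reserves = 6,670/780 = 8.6 months.
Program A: score 793 ≥ 620; DTI 42.2% ≤ 45%; employment 29 ≥ 12 mo; reserves 8.6 ≥ 2 mo → qualifies.
Program B: score 793 ≥ 620; DTI 42.2% > 40%; reserves 8.6 ≥ 6 mo → does not qualify.

Program A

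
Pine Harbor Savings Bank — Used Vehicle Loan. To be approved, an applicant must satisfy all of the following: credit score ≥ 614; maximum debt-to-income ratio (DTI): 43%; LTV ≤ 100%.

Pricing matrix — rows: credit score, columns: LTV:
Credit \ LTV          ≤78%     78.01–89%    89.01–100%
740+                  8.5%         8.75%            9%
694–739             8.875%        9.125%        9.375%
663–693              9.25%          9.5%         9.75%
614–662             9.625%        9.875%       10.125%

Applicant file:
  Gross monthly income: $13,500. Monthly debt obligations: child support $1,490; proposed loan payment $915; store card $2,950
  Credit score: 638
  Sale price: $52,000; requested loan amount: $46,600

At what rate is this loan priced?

Credit score 638 ≥ 614; Total monthly debts = (1,490 + 915 + 2,950) = 5,355. Debt-to-income = 5,355/13,500 = 39.7% — meets 43% limit
LTV: 46,600 ÷ 52,000 = 89.6%, within 100% cap
Credit 638 → row 614–662; LTV 89.6% → column 89.01–100%. Grid cell → 10.125%.

10.125%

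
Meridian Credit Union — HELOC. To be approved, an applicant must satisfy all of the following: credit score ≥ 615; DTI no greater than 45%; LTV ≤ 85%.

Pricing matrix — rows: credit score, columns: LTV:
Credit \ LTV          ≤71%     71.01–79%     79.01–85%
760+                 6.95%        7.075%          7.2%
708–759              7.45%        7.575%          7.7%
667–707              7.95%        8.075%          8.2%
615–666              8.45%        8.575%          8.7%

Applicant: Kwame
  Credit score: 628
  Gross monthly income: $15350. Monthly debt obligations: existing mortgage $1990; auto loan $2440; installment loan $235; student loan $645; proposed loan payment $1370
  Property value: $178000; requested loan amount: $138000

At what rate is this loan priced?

Credit score 628 ≥ 615; Total monthly debts = (1,990 + 2,440 + 235 + 645 + 1,370) = 6,680. DTI: 6,680 ÷ 15,350 = 43.5%, within the 45% cap
Loan-to-value = 138,000/178,000 = 77.5% — pass (85% max)
Row: 628 falls in 615–666. Column: 77.5% falls in 71.01–79%. Rate = 8.575%.

8.575%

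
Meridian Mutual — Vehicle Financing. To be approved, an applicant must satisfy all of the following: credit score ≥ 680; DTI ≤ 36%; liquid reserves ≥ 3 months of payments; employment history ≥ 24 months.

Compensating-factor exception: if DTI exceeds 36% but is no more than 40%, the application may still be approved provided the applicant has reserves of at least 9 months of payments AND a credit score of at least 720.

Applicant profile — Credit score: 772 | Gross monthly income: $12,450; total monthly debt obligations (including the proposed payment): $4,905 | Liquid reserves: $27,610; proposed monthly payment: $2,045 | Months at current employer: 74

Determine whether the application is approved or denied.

Credit score 772 ≥ 680 (meets base)
DTI = 4,905/12,450 = 39.4% > 36% — standard DTI limit exceeded.
Liquid reserves cover 27,610/2,045 = 13.5 months — ≥ 3 required
Employment 74 ≥ 24 months
DTI 39.4% is within the 36%–40% exception band; checking compensating factors.
Override check — reserves: 13.5 mo (ok); score: 772 (ok).
Both override conditions satisfied; DTI exception granted.

Approved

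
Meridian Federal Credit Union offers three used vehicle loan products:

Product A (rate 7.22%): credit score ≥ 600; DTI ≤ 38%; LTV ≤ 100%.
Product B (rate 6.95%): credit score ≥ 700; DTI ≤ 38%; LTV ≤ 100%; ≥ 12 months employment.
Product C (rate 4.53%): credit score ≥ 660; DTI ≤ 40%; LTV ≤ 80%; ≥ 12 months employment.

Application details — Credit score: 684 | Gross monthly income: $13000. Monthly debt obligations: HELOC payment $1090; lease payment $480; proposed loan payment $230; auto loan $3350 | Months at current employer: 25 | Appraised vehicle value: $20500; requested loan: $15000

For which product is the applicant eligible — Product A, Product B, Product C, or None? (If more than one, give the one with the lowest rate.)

Product C

Total debts = (1,090 + 480 + 230 + 3,350) = 5,150; DTI = 5,150/13,000 = 39.6%.
LTV = 15,000/20,500 = 73.2%.
Product A: score 684 ≥ 600; DTI 39.6% > 38%; LTV 73.2% ≤ 100% → does not qualify.
Product B: score 684 < 700; DTI 39.6% > 38%; LTV 73.2% ≤ 100%; employment 25 ≥ 12 mo → does not qualify.
Product C: score 684 ≥ 660; DTI 39.6% ≤ 40%; LTV 73.2% ≤ 80%; employment 25 ≥ 12 mo → qualifies.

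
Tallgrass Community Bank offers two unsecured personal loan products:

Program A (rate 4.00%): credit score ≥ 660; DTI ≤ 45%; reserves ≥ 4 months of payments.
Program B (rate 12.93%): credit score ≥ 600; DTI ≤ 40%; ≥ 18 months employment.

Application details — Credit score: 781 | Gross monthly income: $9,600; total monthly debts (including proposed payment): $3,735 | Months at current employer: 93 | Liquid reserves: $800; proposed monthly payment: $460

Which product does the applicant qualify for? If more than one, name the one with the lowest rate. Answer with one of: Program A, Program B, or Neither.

Program B

DTI = 3,735/9,600 = 38.9%.
Reserves = 800/460 = 1.7 months.
Program A: score 781 ≥ 660; DTI 38.9% ≤ 45%; reserves 1.7 < 4 mo → does not qualify.
Program B: score 781 ≥ 600; DTI 38.9% ≤ 40%; employment 93 ≥ 18 mo → qualifies.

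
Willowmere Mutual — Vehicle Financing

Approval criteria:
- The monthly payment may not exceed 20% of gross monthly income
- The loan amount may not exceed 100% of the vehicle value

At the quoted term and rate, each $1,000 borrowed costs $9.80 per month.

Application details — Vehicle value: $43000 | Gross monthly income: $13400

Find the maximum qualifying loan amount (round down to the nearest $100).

$43,000

Payment cap: 20% × $13,400 = $2,680/month.
At $9.80 per $1,000, that supports 2,680/9.80 × 1,000 ≈ $273,469 → $273,400.
LTV cap: 100% × $43,000 = $43,000 → $43,000.
Binding constraint: loan-to-value.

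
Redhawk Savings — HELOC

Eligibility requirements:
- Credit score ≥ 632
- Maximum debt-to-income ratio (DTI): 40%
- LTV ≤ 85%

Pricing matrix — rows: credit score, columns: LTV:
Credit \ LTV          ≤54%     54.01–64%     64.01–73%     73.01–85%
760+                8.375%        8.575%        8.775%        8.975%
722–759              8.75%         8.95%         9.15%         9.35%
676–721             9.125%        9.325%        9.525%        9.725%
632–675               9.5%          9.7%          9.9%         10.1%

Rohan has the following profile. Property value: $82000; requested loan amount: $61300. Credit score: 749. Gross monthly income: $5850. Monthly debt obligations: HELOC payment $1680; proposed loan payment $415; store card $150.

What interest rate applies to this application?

Credit score 749 ≥ 632; Total monthly debts = (1,680 + 415 + 150) = 2,245. Debt-to-income = 2,245/5,850 = 38.4% — meets 40% limit
LTV = 61,300/82,000 = 74.8% ≤ 85%
Row: 749 falls in 722–759. Column: 74.8% falls in 73.01–85%. Rate = 9.35%.

9.35%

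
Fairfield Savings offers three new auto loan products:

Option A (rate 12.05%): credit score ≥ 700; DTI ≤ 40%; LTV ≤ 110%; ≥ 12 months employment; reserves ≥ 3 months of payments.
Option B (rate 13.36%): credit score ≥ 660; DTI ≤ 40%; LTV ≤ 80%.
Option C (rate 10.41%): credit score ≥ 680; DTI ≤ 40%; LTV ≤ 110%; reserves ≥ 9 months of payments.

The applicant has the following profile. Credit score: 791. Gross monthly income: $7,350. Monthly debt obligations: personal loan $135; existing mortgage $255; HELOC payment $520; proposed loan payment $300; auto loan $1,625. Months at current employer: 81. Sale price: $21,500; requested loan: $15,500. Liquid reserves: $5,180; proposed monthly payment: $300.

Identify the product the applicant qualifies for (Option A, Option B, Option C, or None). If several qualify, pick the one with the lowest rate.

Total debts = (135 + 255 + 520 + 300 + 1,625) = 2,835; DTI = 2,835/7,350 = 38.6%.
LTV = 15,500/21,500 = 72.1%.
Reserves = 5,180/300 = 17.3 months.
Option A: score 791 ≥ 700; DTI 38.6% ≤ 40%; LTV 72.1% ≤ 110%; employment 81 ≥ 12 mo; reserves 17.3 ≥ 3 mo → qualifies.
Option B: score 791 ≥ 660; DTI 38.6% ≤ 40%; LTV 72.1% ≤ 80% → qualifies.
Option C: score 791 ≥ 680; DTI 38.6% ≤ 40%; LTV 72.1% ≤ 110%; reserves 17.3 ≥ 9 mo → qualifies.
Qualifying: Option A, Option B, Option C. Lowest rate is 10.41% → Option C.

Option C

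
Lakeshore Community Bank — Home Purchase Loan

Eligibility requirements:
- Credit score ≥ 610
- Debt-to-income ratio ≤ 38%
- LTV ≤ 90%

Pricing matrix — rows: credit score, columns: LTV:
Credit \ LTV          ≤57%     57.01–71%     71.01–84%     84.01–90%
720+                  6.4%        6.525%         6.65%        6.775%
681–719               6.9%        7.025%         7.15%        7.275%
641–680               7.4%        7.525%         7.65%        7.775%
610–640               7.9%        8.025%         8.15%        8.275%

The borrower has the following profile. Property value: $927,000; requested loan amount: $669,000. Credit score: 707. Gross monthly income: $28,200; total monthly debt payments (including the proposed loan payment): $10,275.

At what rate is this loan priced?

7.15%

Credit score 707 ≥ 610; DTI: 10,275 ÷ 28,200 = 36.4%, within the 38% cap
Loan-to-value = 669,000/927,000 = 72.2% — pass (90% max)
Score 707 is in the 681–719 band; LTV 72.2% is in the 71.01–84% band → 7.15%.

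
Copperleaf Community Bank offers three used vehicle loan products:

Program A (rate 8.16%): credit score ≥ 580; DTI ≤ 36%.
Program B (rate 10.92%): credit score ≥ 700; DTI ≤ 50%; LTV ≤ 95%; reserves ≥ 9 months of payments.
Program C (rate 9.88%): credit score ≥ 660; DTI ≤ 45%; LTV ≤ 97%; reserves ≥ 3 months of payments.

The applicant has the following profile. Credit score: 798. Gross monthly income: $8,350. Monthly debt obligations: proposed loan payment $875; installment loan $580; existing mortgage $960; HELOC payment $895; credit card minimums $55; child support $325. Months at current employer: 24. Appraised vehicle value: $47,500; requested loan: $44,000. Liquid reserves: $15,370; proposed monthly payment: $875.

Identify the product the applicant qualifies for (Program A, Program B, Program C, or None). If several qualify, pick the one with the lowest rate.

Total debts = (875 + 580 + 960 + 895 + 55 + 325) = 3,690; DTI = 3,690/8,350 = 44.2%.
LTV = 44,000/47,500 = 92.6%.
Reserves = 15,370/875 = 17.6 months.
Program A: score 798 ≥ 580; DTI 44.2% > 36% → does not qualify.
Program B: score 798 ≥ 700; DTI 44.2% ≤ 50%; LTV 92.6% ≤ 95%; reserves 17.6 ≥ 9 mo → qualifies.
Program C: score 798 ≥ 660; DTI 44.2% ≤ 45%; LTV 92.6% ≤ 97%; reserves 17.6 ≥ 3 mo → qualifies.
Qualifying: Program B, Program C. Lowest rate is 9.88% → Program C.

Program C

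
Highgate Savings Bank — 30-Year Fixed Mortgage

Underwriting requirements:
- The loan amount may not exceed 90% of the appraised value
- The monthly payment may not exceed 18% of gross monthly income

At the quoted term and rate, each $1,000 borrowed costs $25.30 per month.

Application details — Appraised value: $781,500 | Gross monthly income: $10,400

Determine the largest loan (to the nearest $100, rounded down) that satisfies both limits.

$73,900

Payment cap: 18% × $10,400 = $1,872/month.
At $25.30 per $1,000, that supports 1,872/25.30 × 1,000 ≈ $73,992 → $73,900.
LTV cap: 90% × $781,500 = $703,350 → $703,300.
Binding constraint: payment-to-income.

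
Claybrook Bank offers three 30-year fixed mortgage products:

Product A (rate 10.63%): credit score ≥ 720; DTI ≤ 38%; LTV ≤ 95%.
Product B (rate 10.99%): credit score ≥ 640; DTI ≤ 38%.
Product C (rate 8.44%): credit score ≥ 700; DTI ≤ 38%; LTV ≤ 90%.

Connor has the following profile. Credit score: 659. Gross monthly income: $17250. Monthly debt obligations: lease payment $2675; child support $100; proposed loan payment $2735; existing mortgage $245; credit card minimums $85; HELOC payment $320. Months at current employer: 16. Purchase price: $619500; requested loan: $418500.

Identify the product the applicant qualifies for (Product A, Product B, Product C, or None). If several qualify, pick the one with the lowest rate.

Total debts = (2,675 + 100 + 2,735 + 245 + 85 + 320) = 6,160; DTI = 6,160/17,250 = 35.7%.
LTV = 418,500/619,500 = 67.6%.
Product A: score 659 < 720; DTI 35.7% ≤ 38%; LTV 67.6% ≤ 95% → does not qualify.
Product B: score 659 ≥ 640; DTI 35.7% ≤ 38% → qualifies.
Product C: score 659 < 700; DTI 35.7% ≤ 38%; LTV 67.6% ≤ 90% → does not qualify.

Product B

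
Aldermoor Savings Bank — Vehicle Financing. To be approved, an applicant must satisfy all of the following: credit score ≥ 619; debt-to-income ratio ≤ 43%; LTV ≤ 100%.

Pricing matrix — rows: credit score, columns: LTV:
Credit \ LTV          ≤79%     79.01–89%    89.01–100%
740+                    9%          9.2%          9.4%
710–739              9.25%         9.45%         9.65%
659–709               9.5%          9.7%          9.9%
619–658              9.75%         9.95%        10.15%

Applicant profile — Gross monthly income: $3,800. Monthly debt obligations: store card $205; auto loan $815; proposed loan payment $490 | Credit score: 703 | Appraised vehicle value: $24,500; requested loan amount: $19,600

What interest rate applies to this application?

Credit score 703 ≥ 619; Total monthly debts = (205 + 815 + 490) = 1,510. Debt-to-income = 1,510/3,800 = 39.7% — meets 43% limit
Loan-to-value = 19,600/24,500 = 80% — pass (100% max)
Row: 703 falls in 659–709. Column: 80% falls in 79.01–89%. Rate = 9.7%.

9.7%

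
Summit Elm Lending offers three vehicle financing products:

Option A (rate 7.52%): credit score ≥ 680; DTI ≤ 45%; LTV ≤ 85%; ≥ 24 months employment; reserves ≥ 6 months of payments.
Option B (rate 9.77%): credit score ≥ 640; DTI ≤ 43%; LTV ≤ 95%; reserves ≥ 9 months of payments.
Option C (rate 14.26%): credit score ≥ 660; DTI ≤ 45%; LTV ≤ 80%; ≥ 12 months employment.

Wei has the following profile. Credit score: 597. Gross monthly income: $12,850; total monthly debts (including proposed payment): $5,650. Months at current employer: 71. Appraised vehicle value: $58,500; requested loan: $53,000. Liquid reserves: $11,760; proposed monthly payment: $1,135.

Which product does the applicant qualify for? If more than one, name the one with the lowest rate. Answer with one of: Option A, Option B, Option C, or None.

DTI = 5,650/12,850 = 44%.
LTV = 53,000/58,500 = 90.6%.
Reserves = 11,760/1,135 = 10.4 months.
Option A: score 597 < 680; DTI 44% ≤ 45%; LTV 90.6% > 85%; employment 71 ≥ 24 mo; reserves 10.4 ≥ 6 mo → does not qualify.
Option B: score 597 < 640; DTI 44% > 43%; LTV 90.6% ≤ 95%; reserves 10.4 ≥ 9 mo → does not qualify.
Option C: score 597 < 660; DTI 44% ≤ 45%; LTV 90.6% > 80%; employment 71 ≥ 12 mo → does not qualify.

None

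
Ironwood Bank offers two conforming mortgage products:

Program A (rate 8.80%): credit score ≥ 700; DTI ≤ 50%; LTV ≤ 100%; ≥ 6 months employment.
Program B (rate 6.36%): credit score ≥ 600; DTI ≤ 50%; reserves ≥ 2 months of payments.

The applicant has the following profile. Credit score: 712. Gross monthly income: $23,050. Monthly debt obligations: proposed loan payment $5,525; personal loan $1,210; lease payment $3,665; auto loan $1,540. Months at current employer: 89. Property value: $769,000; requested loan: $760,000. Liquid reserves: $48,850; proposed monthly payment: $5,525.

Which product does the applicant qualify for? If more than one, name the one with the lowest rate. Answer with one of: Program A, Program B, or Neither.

Neither

Total debts = (5,525 + 1,210 + 3,665 + 1,540) = 11,940; DTI = 11,940/23,050 = 51.8%.
LTV = 760,000/769,000 = 98.8%.
Reserves = 48,850/5,525 = 8.8 months.
Program A: score 712 ≥ 700; DTI 51.8% > 50%; LTV 98.8% ≤ 100%; employment 89 ≥ 6 mo → does not qualify.
Program B: score 712 ≥ 600; DTI 51.8% > 50%; reserves 8.8 ≥ 2 mo → does not qualify.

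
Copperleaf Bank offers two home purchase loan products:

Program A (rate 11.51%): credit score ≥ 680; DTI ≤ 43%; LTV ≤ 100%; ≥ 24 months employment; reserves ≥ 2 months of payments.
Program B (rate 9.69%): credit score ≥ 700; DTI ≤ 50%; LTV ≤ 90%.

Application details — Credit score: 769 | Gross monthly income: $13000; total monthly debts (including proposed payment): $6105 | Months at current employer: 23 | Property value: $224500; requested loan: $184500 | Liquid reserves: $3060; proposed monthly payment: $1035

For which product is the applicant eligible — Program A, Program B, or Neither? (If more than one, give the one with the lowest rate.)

DTI = 6,105/13,000 = 47%.
LTV = 184,500/224,500 = 82.2%.
Reserves = 3,060/1,035 = 3.0 months.
Program A: score 769 ≥ 680; DTI 47% > 43%; LTV 82.2% ≤ 100%; employment 23 < 24 mo; reserves 3.0 ≥ 2 mo → does not qualify.
Program B: score 769 ≥ 700; DTI 47% ≤ 50%; LTV 82.2% ≤ 90% → qualifies.

Program B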